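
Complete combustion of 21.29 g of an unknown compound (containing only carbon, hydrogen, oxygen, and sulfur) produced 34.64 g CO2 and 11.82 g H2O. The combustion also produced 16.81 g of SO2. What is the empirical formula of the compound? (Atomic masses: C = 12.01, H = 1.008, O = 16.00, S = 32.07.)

C6H10OS2

mol C = 34.64 / 44.01 = 0.7871; mass C = 0.7871 × 12.01 = 9.453 g
mol H = 2 × (11.82 / 18.02) = 1.312; mass H = 1.312 × 1.008 = 1.322 g
mol S = 16.81 / 64.07 = 0.2624; mass S = 8.414 g
mass O = 21.29 − (19.19) = 2.100 g → mol O = 0.1313
Smallest is O at 0.1313 mol; normalising gives C 5.996, H 9.993, O 1.000, S 1.999
Ratio ≈ 6:10:1:2, so the empirical formula is C6H10OS2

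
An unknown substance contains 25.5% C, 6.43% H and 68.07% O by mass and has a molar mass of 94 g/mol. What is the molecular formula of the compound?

C2H6O4

Assume 100 g: 25.5 g C, 6.43 g H, 68.07 g O.
Moles — C: 25.5 / 12.01 = 2.123 mol; H: 6.43 / 1.008 = 6.379 mol; O: 68.07 / 16.00 = 4.254 mol
Ratios (÷ 2.123): C 1.000, H 3.004, O 2.004
→ CH3O2
Empirical-formula mass = 47.03 g/mol
n = 94 / 47.03 = 2.00 ≈ 2
Molecular formula = (CH3O2)×2 = C2H6O4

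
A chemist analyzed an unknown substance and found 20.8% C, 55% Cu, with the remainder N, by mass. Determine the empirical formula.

C2CuN2

Assume 100 g: 20.8 g C, 55 g Cu, 24.2 g N.
C: 20.8 g ÷ 12.01 g/mol = 1.732 mol
Cu: 55 g ÷ 63.55 g/mol = 0.8655 mol
N: 24.2 g ÷ 14.01 g/mol = 1.727 mol
Smallest is Cu at 0.8655 mol; normalising gives C 2.001, Cu 1.000, N 1.996
→ C2CuN2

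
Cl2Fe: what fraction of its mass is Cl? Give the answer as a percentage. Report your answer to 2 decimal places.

55.94%

Molar mass = 2(35.45) + 1(55.85) = 126.750 g/mol
Mass of Cl per mole = 2 × 35.45 = 70.900 g
% Cl = 70.900 / 126.750 × 100 = 55.94%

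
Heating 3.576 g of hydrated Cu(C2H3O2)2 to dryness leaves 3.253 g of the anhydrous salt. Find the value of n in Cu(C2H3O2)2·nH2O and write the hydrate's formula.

Cu(C2H3O2)2·H2O

Mass of water lost = 3.576 − 3.253 = 0.323 g → 0.323 / 18.02 = 0.01792 mol H2O
Molar mass of Cu(C2H3O2)2 = 181.64 g/mol → mol Cu(C2H3O2)2 = 3.253 / 181.64 = 0.01791
n = 0.01792 / 0.01791 = 1.00 ≈ 1 → Cu(C2H3O2)2·H2O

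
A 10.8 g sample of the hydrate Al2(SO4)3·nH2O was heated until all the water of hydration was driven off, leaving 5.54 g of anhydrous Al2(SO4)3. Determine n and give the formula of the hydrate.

Mass of water lost = 10.8 − 5.54 = 5.26 g → 5.26 / 18.02 = 0.2919 mol H2O
Molar mass of Al2(SO4)3 = 342.17 g/mol → mol Al2(SO4)3 = 5.54 / 342.17 = 0.01619
n = 0.2919 / 0.01619 = 18.03 ≈ 18 → Al2(SO4)3·18H2O

Al2(SO4)3·18H2O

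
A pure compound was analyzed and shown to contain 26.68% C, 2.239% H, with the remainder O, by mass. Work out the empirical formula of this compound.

CHO2

Assume 100 g: 26.68 g C, 2.239 g H, 71.081 g O.
Moles — C: 26.68 / 12.01 = 2.221 mol; H: 2.239 / 1.008 = 2.221 mol; O: 71.081 / 16.00 = 4.443 mol
Ratios (÷ 2.221): C 1.000, H 1.000, O 2.000
→ CHO2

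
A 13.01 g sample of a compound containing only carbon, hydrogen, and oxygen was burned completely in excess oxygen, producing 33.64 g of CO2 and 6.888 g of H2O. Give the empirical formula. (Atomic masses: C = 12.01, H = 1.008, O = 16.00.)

C4H4O

mol C = 33.64 / 44.01 = 0.7644; mass C = 0.7644 × 12.01 = 9.180 g
mol H = 2 × (6.888 / 18.02) = 0.7645; mass H = 0.7645 × 1.008 = 0.7706 g
mass O = 13.01 − (9.951) = 3.059 g → mol O = 0.1912
Divide by the smallest (0.1912 mol O): C 3.998, H 3.998, O 1.000
Ratio ≈ 4:4:1, so the empirical formula is C4H4O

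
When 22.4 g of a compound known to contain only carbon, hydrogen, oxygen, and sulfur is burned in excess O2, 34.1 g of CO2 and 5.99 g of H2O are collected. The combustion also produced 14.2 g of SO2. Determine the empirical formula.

C7H6O3S2

mol C = 34.1 / 44.01 = 0.7748; mass C = 0.7748 × 12.01 = 9.306 g
mol H = 2 × (5.99 / 18.02) = 0.6648; mass H = 0.6648 × 1.008 = 0.6701 g
mol S = 14.2 / 64.07 = 0.2216; mass S = 7.108 g
mass O = 22.4 − (17.08) = 5.316 g → mol O = 0.3323
Ratios (÷ 0.2216): C 3.496, H 3.000, O 1.499, S 1.000
Scaling by 2: C 6.99, H 6.00, O 3.00, S 2.00 → C7H6O3S2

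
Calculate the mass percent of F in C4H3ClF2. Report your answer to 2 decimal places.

Molar mass = 4(12.01) + 3(1.008) + 1(35.45) + 2(19.00) = 124.514 g/mol
Mass of F per mole = 2 × 19.00 = 38.000 g
% F = 38.000 / 124.514 × 100 = 30.52%

30.52%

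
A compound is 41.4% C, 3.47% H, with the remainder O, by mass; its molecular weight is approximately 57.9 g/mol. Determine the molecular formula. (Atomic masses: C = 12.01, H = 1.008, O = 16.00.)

C2H2O2

Assume 100 g: 41.4 g C, 3.47 g H, 55.13 g O.
C: 41.4 g ÷ 12.01 g/mol = 3.447 mol
H: 3.47 g ÷ 1.008 g/mol = 3.442 mol
O: 55.13 g ÷ 16.00 g/mol = 3.446 mol
Smallest is H at 3.442 mol; normalising gives C 1.001, H 1.000, O 1.001
Ratio ≈ 1:1:1, so the empirical formula is CHO
Empirical-formula mass = 29.02 g/mol
n = 57.9 / 29.02 = 2.00 ≈ 2
Molecular formula = (CHO)×2 = C2H2O2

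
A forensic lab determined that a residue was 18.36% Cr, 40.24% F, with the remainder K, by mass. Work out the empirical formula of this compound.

CrF6K3

Assume 100 g: 18.36 g Cr, 40.24 g F, 41.4 g K.
Moles — Cr: 18.36 / 52.00 = 0.3531 mol; F: 40.24 / 19.00 = 2.118 mol; K: 41.4 / 39.10 = 1.059 mol
Smallest is Cr at 0.3531 mol; normalising gives Cr 1.000, F 5.998, K 2.999
≈ 1:6:3 → CrF6K3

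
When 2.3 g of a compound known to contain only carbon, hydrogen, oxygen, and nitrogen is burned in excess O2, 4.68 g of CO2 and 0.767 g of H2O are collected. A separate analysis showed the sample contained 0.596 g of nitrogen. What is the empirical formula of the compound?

mol C = 4.68 / 44.01 = 0.1063; mass C = 0.1063 × 12.01 = 1.277 g
mol H = 2 × (0.767 / 18.02) = 0.08513; mass H = 0.08513 × 1.008 = 0.08581 g
mol N = 0.596 / 14.01 = 0.04254
mass O = 2.3 − (1.959) = 0.3411 g → mol O = 0.02132
Ratios (÷ 0.02132): C 4.989, H 3.994, N 1.996, O 1.000
≈ 5:4:2:1 → C5H4N2O

C5H4N2O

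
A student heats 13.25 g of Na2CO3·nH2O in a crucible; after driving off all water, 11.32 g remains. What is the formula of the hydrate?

Mass of water lost = 13.25 − 11.32 = 1.93 g → 1.93 / 18.02 = 0.1071 mol H2O
Molar mass of Na2CO3 = 105.99 g/mol → mol Na2CO3 = 11.32 / 105.99 = 0.1068
n = 0.1071 / 0.1068 = 1.00 ≈ 1 → Na2CO3·H2O

Na2CO3·H2O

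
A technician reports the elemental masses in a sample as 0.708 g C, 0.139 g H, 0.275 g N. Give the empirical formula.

C3H7N

Moles — C: 0.708 / 12.01 = 0.05895 mol; H: 0.139 / 1.008 = 0.1379 mol; N: 0.275 / 14.01 = 0.01963 mol
Divide by the smallest (0.01963 mol N): C 3.003, H 7.025, N 1.000
≈ 3:7:1 → C3H7N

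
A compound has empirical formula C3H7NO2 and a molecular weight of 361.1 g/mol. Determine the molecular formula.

C12H28N4O8

Empirical-formula mass = 89.10 g/mol
n = 361.1 / 89.10 = 4.05 ≈ 4
Molecular formula = (C3H7NO2)4 = C12H28N4O8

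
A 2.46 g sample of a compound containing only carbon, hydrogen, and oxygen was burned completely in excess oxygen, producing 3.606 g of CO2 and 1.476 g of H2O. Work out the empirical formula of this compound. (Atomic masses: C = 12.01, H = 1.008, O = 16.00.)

CH2O

mol C = 3.606 / 44.01 = 0.08194; mass C = 0.08194 × 12.01 = 0.9841 g
mol H = 2 × (1.476 / 18.02) = 0.1638; mass H = 0.1638 × 1.008 = 0.1651 g
mass O = 2.46 − (1.149) = 1.311 g → mol O = 0.08193
Divide by the smallest (0.08193 mol O): C 1.000, H 2.000, O 1.000
≈ 1:2:1 → CH2O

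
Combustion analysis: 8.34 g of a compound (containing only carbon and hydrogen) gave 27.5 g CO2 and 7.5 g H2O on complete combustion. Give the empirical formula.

C3H4

mol C = 27.5 / 44.01 = 0.6249; mass C = 0.6249 × 12.01 = 7.505 g
mol H = 2 × (7.5 / 18.02) = 0.8324; mass H = 0.8324 × 1.008 = 0.8391 g
Ratios (÷ 0.6249): C 1.000, H 1.332
Scaling by 3: C 3.00, H 4.00 → C3H4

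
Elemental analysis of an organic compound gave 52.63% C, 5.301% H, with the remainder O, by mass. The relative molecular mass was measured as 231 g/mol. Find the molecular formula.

C10H12O6

Assume 100 g: 52.63 g C, 5.301 g H, 42.069 g O.
Moles — C: 52.63 / 12.01 = 4.382 mol; H: 5.301 / 1.008 = 5.259 mol; O: 42.069 / 16.00 = 2.629 mol
Ratios (÷ 2.629): C 1.667, H 2.000, O 1.000
×3: C 5.00, H 6.00, O 3.00 → C5H6O3
Empirical-formula mass = 114.10 g/mol
n = 231 / 114.10 = 2.02 ≈ 2
Molecular formula = (C5H6O3)×2 = C10H12O6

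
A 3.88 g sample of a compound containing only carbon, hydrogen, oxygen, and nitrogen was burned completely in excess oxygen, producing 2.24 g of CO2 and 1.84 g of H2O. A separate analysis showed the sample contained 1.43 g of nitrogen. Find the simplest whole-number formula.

CH4N2O2

mol C = 2.24 / 44.01 = 0.05090; mass C = 0.05090 × 12.01 = 0.6113 g
mol H = 2 × (1.84 / 18.02) = 0.2042; mass H = 0.2042 × 1.008 = 0.2059 g
mol N = 1.43 / 14.01 = 0.1021
mass O = 3.88 − (2.247) = 1.633 g → mol O = 0.1021
Ratios (÷ 0.0509): C 1.000, H 4.012, N 2.005, O 2.005
≈ 1:4:2:2 → CH4N2O2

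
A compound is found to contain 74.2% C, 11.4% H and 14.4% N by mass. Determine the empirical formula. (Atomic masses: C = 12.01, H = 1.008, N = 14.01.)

Assume 100 g: 74.2 g C, 11.4 g H, 14.4 g N.
C: 74.2 g ÷ 12.01 g/mol = 6.178 mol
H: 11.4 g ÷ 1.008 g/mol = 11.31 mol
N: 14.4 g ÷ 14.01 g/mol = 1.028 mol
Smallest is N at 1.028 mol; normalising gives C 6.011, H 11.003, N 1.000
→ C6H11N

C6H11N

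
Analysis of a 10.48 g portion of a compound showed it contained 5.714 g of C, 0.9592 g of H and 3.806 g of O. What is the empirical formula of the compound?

C2H4O

Moles — C: 5.714 / 12.01 = 0.4758 mol; H: 0.9592 / 1.008 = 0.9516 mol; O: 3.806 / 16.00 = 0.2379 mol
Smallest is O at 0.2379 mol; normalising gives C 2.000, H 4.000, O 1.000
≈ 2:4:1 → C2H4O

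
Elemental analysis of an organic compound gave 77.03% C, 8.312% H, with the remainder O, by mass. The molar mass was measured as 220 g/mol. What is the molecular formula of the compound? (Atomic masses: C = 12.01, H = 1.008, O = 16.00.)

C14H18O2

Assume 100 g: 77.03 g C, 8.312 g H, 14.658 g O.
C: 77.03 g ÷ 12.01 g/mol = 6.414 mol
H: 8.312 g ÷ 1.008 g/mol = 8.246 mol
O: 14.658 g ÷ 16.00 g/mol = 0.9161 mol
Ratios (÷ 0.9161): C 7.001, H 9.001, O 1.000
Ratio ≈ 7:9:1, so the empirical formula is C7H9O
Empirical-formula mass = 109.14 g/mol
n = 220 / 109.14 = 2.02 ≈ 2
Molecular formula = (C7H9O)×2 = C14H18O2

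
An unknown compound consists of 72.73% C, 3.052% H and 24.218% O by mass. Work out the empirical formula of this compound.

Assume 100 g: 72.73 g C, 3.052 g H, 24.218 g O.
n(C) = 72.73/12.01 = 6.056, n(H) = 3.052/1.008 = 3.028, n(O) = 24.218/16.00 = 1.514
Divide by the smallest (1.514 mol O): C 4.001, H 2.000, O 1.000
Ratio ≈ 4:2:1, so the empirical formula is C4H2O

C4H2O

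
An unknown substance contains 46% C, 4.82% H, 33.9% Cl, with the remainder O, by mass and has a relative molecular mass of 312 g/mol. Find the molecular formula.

C12H15Cl3O3

Assume 100 g: 46 g C, 4.82 g H, 33.9 g Cl, 15.28 g O.
Moles — C: 46 / 12.01 = 3.83 mol; H: 4.82 / 1.008 = 4.782 mol; Cl: 33.9 / 35.45 = 0.9563 mol; O: 15.28 / 16.00 = 0.955 mol
Ratios (÷ 0.955): C 4.011, H 5.007, Cl 1.001, O 1.000
→ C4H5ClO
Empirical-formula mass = 104.53 g/mol
n = 312 / 104.53 = 2.98 ≈ 3
Molecular formula = (C4H5ClO)×3 = C12H15Cl3O3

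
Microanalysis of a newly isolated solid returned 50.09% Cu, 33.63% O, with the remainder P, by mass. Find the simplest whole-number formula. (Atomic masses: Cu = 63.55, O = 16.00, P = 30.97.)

Assume 100 g: 50.09 g Cu, 33.63 g O, 16.28 g P.
Cu: 50.09 g ÷ 63.55 g/mol = 0.7882 mol
O: 33.63 g ÷ 16.00 g/mol = 2.102 mol
P: 16.28 g ÷ 30.97 g/mol = 0.5257 mol
Divide by the smallest (0.5257 mol P): Cu 1.499, O 3.998, P 1.000
Multiply by 2: Cu 3.00, O 8.00, P 2.00 → Cu3O8P2

Cu3O8P2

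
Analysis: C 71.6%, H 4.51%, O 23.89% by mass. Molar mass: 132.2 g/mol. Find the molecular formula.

C8H6O2

Assume 100 g: 71.6 g C, 4.51 g H, 23.89 g O.
C: 71.6 g ÷ 12.01 g/mol = 5.962 mol
H: 4.51 g ÷ 1.008 g/mol = 4.474 mol
O: 23.89 g ÷ 16.00 g/mol = 1.493 mol
Smallest is O at 1.493 mol; normalising gives C 3.993, H 2.997, O 1.000
≈ 4:3:1 → C4H3O
Empirical-formula mass = 67.06 g/mol
n = 132.2 / 67.06 = 1.97 ≈ 2
Molecular formula = (C4H3O)×2 = C8H6O2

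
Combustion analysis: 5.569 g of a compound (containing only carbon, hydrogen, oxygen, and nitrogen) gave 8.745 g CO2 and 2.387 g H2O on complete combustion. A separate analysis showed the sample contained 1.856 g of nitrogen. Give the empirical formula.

mol C = 8.745 / 44.01 = 0.1987; mass C = 0.1987 × 12.01 = 2.386 g
mol H = 2 × (2.387 / 18.02) = 0.2649; mass H = 0.2649 × 1.008 = 0.2670 g
mol N = 1.856 / 14.01 = 0.1325
mass O = 5.569 − (4.509) = 1.060 g → mol O = 0.06622
Smallest is O at 0.06622 mol; normalising gives C 3.001, H 4.001, N 2.001, O 1.000
≈ 3:4:2:1 → C3H4N2O

C3H4N2O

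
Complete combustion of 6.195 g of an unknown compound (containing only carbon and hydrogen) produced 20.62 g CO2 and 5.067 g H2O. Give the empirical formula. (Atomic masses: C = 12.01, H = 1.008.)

C5H6

mol C = 20.62 / 44.01 = 0.4685; mass C = 0.4685 × 12.01 = 5.627 g
mol H = 2 × (5.067 / 18.02) = 0.5624; mass H = 0.5624 × 1.008 = 0.5669 g
Ratios (÷ 0.4685): C 1.000, H 1.200
Scaling by 5: C 5.00, H 6.00 → C5H6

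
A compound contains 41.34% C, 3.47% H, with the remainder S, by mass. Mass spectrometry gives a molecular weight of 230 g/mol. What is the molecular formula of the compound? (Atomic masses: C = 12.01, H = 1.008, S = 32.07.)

C8H8S4

Assume 100 g: 41.34 g C, 3.47 g H, 55.19 g S.
Moles — C: 41.34 / 12.01 = 3.442 mol; H: 3.47 / 1.008 = 3.442 mol; S: 55.19 / 32.07 = 1.721 mol
Divide by the smallest (1.721 mol S): C 2.000, H 2.000, S 1.000
Ratio ≈ 2:2:1, so the empirical formula is C2H2S
Empirical-formula mass = 58.11 g/mol
n = 230 / 58.11 = 3.96 ≈ 4
Molecular formula = (C2H2S)×4 = C8H8S4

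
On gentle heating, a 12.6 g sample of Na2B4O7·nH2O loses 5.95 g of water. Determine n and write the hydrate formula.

Mass of anhydrous Na2B4O7 = 12.6 − 5.95 = 6.65 g
mol H2O = 5.95 / 18.02 = 0.3302
Molar mass of Na2B4O7 = 201.22 g/mol → mol Na2B4O7 = 6.65 / 201.22 = 0.03305
n = 0.3302 / 0.03305 = 9.99 ≈ 10 → Na2B4O7·10H2O

Na2B4O7·10H2O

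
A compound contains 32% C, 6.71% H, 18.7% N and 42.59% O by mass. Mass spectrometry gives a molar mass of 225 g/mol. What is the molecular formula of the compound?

Assume 100 g: 32 g C, 6.71 g H, 18.7 g N, 42.59 g O.
n(C) = 32/12.01 = 2.664, n(H) = 6.71/1.008 = 6.657, n(N) = 18.7/14.01 = 1.335, n(O) = 42.59/16.00 = 2.662
Smallest is N at 1.335 mol; normalising gives C 1.996, H 4.987, N 1.000, O 1.994
→ C2H5NO2
Empirical-formula mass = 75.07 g/mol
n = 225 / 75.07 = 3.00 ≈ 3
Molecular formula = (C2H5NO2)×3 = C6H15N3O6

C6H15N3O6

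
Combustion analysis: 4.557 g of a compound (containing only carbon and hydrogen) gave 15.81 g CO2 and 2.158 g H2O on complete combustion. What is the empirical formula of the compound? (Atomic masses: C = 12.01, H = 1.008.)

C3H2

mol C = 15.81 / 44.01 = 0.3592; mass C = 0.3592 × 12.01 = 4.314 g
mol H = 2 × (2.158 / 18.02) = 0.2395; mass H = 0.2395 × 1.008 = 0.2414 g
Smallest is H at 0.2395 mol; normalising gives C 1.500, H 1.000
Scaling by 2: C 3.00, H 2.00 → C3H2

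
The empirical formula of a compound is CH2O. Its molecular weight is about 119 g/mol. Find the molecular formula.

Empirical-formula mass = 30.03 g/mol
n = 119 / 30.03 = 3.96 ≈ 4
Molecular formula = (CH2O)4 = C4H8O4

C4H8O4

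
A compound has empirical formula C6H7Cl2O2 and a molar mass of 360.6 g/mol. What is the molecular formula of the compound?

Empirical-formula mass = 182.02 g/mol
n = 360.6 / 182.02 = 1.98 ≈ 2
Molecular formula = (C6H7Cl2O2)2 = C12H14Cl4O4

C12H14Cl4O4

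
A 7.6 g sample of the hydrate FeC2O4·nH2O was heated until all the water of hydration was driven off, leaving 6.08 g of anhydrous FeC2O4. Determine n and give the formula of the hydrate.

Mass of water lost = 7.6 − 6.08 = 1.52 g → 1.52 / 18.02 = 0.08435 mol H2O
Molar mass of FeC2O4 = 143.87 g/mol → mol FeC2O4 = 6.08 / 143.87 = 0.04226
n = 0.08435 / 0.04226 = 2.00 ≈ 2 → FeC2O4·2H2O

FeC2O4·2H2O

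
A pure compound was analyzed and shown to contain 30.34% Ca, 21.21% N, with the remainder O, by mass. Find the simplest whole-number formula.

Assume 100 g: 30.34 g Ca, 21.21 g N, 48.45 g O.
Ca: 30.34 g ÷ 40.08 g/mol = 0.757 mol
N: 21.21 g ÷ 14.01 g/mol = 1.514 mol
O: 48.45 g ÷ 16.00 g/mol = 3.028 mol
Divide by the smallest (0.757 mol Ca): Ca 1.000, N 2.000, O 4.000
→ CaN2O4

CaN2O4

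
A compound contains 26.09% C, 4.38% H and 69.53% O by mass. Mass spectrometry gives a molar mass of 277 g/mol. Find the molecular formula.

Assume 100 g: 26.09 g C, 4.38 g H, 69.53 g O.
Moles — C: 26.09 / 12.01 = 2.172 mol; H: 4.38 / 1.008 = 4.345 mol; O: 69.53 / 16.00 = 4.346 mol
Divide by the smallest (2.172 mol C): C 1.000, H 2.000, O 2.000
Ratio ≈ 1:2:2, so the empirical formula is CH2O2
Empirical-formula mass = 46.03 g/mol
n = 277 / 46.03 = 6.02 ≈ 6
Molecular formula = (CH2O2)×6 = C6H12O12

C6H12O12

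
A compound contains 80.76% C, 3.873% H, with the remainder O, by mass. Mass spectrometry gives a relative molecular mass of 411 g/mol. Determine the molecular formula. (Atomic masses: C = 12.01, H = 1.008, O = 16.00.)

Assume 100 g: 80.76 g C, 3.873 g H, 15.367 g O.
C: 80.76 g ÷ 12.01 g/mol = 6.724 mol
H: 3.873 g ÷ 1.008 g/mol = 3.842 mol
O: 15.367 g ÷ 16.00 g/mol = 0.9604 mol
Divide by the smallest (0.9604 mol O): C 7.001, H 4.001, O 1.000
Ratio ≈ 7:4:1, so the empirical formula is C7H4O
Empirical-formula mass = 104.10 g/mol
n = 411 / 104.10 = 3.95 ≈ 4
Molecular formula = (C7H4O)×4 = C28H16O4

C28H16O4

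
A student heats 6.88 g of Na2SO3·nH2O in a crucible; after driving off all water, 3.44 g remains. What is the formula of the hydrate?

Mass of water lost = 6.88 − 3.44 = 3.44 g → 3.44 / 18.02 = 0.1909 mol H2O
Molar mass of Na2SO3 = 126.05 g/mol → mol Na2SO3 = 3.44 / 126.05 = 0.02729
n = 0.1909 / 0.02729 = 7.00 ≈ 7 → Na2SO3·7H2O

Na2SO3·7H2O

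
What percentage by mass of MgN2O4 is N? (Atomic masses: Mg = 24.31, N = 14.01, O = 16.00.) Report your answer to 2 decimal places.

Molar mass = 1(24.31) + 2(14.01) + 4(16.00) = 116.330 g/mol
Mass of N per mole = 2 × 14.01 = 28.020 g
% N = 28.020 / 116.330 × 100 = 24.09%

24.09%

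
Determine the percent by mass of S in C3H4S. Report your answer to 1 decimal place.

44.5%

Molar mass = 3(12.01) + 4(1.008) + 1(32.07) = 72.132 g/mol
Mass of S per mole = 1 × 32.07 = 32.070 g
% S = 32.070 / 72.132 × 100 = 44.5%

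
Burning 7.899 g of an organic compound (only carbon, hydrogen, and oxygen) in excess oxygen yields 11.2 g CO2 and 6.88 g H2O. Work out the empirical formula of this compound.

CH3O

mol C = 11.2 / 44.01 = 0.2545; mass C = 0.2545 × 12.01 = 3.056 g
mol H = 2 × (6.88 / 18.02) = 0.7636; mass H = 0.7636 × 1.008 = 0.7697 g
mass O = 7.899 − (3.826) = 4.073 g → mol O = 0.2546
Ratios (÷ 0.2545): C 1.000, H 3.001, O 1.000
Ratio ≈ 1:3:1, so the empirical formula is CH3O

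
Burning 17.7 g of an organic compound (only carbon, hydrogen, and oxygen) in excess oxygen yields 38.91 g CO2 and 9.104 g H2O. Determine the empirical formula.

C7H8O3

mol C = 38.91 / 44.01 = 0.8841; mass C = 0.8841 × 12.01 = 10.62 g
mol H = 2 × (9.104 / 18.02) = 1.010; mass H = 1.010 × 1.008 = 1.019 g
mass O = 17.7 − (11.64) = 6.063 g → mol O = 0.3790
Ratios (÷ 0.379): C 2.333, H 2.666, O 1.000
Scaling by 3: C 7.00, H 8.00, O 3.00 → C7H8O3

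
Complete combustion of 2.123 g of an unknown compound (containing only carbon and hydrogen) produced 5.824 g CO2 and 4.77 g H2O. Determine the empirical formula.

mol C = 5.824 / 44.01 = 0.1323; mass C = 0.1323 × 12.01 = 1.589 g
mol H = 2 × (4.77 / 18.02) = 0.5294; mass H = 0.5294 × 1.008 = 0.5336 g
Ratios (÷ 0.1323): C 1.000, H 4.001
→ CH4

CH4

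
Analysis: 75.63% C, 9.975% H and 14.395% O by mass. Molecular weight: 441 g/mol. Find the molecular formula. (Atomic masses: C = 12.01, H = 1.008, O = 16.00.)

Assume 100 g: 75.63 g C, 9.975 g H, 14.395 g O.
n(C) = 75.63/12.01 = 6.297, n(H) = 9.975/1.008 = 9.896, n(O) = 14.395/16.00 = 0.8997
Divide by the smallest (0.8997 mol O): C 6.999, H 10.999, O 1.000
≈ 7:11:1 → C7H11O
Empirical-formula mass = 111.16 g/mol
n = 441 / 111.16 = 3.97 ≈ 4
Molecular formula = (C7H11O)×4 = C28H44O4

C28H44O4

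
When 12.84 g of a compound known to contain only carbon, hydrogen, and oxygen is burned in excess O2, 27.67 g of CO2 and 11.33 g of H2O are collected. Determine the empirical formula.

C5H10O2

mol C = 27.67 / 44.01 = 0.6287; mass C = 0.6287 × 12.01 = 7.551 g
mol H = 2 × (11.33 / 18.02) = 1.257; mass H = 1.257 × 1.008 = 1.268 g
mass O = 12.84 − (8.818) = 4.022 g → mol O = 0.2513
Ratios (÷ 0.2513): C 2.501, H 5.003, O 1.000
Scaling by 2: C 5.00, H 10.01, O 2.00 → C5H10O2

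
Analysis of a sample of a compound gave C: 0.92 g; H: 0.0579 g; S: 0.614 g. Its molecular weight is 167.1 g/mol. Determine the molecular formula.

C8H6S2

n(C) = 0.92/12.01 = 0.0766, n(H) = 0.0579/1.008 = 0.05744, n(S) = 0.614/32.07 = 0.01915
Ratios (÷ 0.01915): C 4.001, H 3.000, S 1.000
→ C4H3S
Empirical-formula mass = 83.13 g/mol
n = 167.1 / 83.13 = 2.01 ≈ 2
Molecular formula = (C4H3S)×2 = C8H6S2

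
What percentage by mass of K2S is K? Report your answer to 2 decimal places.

Molar mass = 2(39.10) + 1(32.07) = 110.270 g/mol
Mass of K per mole = 2 × 39.10 = 78.200 g
% K = 78.200 / 110.270 × 100 = 70.92%

70.92%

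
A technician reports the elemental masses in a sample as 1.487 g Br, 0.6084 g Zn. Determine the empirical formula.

Br: 1.487 g ÷ 79.90 g/mol = 0.01861 mol
Zn: 0.6084 g ÷ 65.38 g/mol = 0.009306 mol
Divide by the smallest (0.009306 mol Zn): Br 2.000, Zn 1.000
≈ 2:1 → Br2Zn

Br2Zn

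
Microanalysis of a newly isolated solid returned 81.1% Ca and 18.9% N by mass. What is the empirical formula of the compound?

Assume 100 g: 81.1 g Ca, 18.9 g N.
Moles — Ca: 81.1 / 40.08 = 2.023 mol; N: 18.9 / 14.01 = 1.349 mol
Divide by the smallest (1.349 mol N): Ca 1.500, N 1.000
Multiply by 2: Ca 3.00, N 2.00 → Ca3N2

Ca3N2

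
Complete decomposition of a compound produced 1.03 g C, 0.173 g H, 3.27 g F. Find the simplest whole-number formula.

Moles — C: 1.03 / 12.01 = 0.08576 mol; H: 0.173 / 1.008 = 0.1716 mol; F: 3.27 / 19.00 = 0.1721 mol
Ratios (÷ 0.08576): C 1.000, H 2.001, F 2.007
≈ 1:2:2 → CH2F2

CH2F2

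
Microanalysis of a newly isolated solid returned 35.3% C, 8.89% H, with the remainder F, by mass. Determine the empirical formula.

CH3F

Assume 100 g: 35.3 g C, 8.89 g H, 55.81 g F.
C: 35.3 g ÷ 12.01 g/mol = 2.939 mol
H: 8.89 g ÷ 1.008 g/mol = 8.819 mol
F: 55.81 g ÷ 19.00 g/mol = 2.937 mol
Divide by the smallest (2.937 mol F): C 1.001, H 3.002, F 1.000
≈ 1:3:1 → CH3F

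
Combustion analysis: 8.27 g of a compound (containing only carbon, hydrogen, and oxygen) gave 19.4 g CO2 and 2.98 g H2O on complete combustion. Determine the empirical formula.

C8H6O3

mol C = 19.4 / 44.01 = 0.4408; mass C = 0.4408 × 12.01 = 5.294 g
mol H = 2 × (2.98 / 18.02) = 0.3307; mass H = 0.3307 × 1.008 = 0.3334 g
mass O = 8.27 − (5.628) = 2.642 g → mol O = 0.1652
Smallest is O at 0.1652 mol; normalising gives C 2.669, H 2.003, O 1.000
Multiply by 3: C 8.01, H 6.01, O 3.00 → C8H6O3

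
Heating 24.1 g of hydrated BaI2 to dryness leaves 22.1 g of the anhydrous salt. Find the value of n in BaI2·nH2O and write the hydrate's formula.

Mass of water lost = 24.1 − 22.1 = 2 g → 2 / 18.02 = 0.111 mol H2O
Molar mass of BaI2 = 391.13 g/mol → mol BaI2 = 22.1 / 391.13 = 0.0565
n = 0.111 / 0.0565 = 1.96 ≈ 2 → BaI2·2H2O

BaI2·2H2O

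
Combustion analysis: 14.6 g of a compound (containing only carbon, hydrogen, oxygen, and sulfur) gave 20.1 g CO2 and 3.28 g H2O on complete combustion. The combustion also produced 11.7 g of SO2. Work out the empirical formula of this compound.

C5H4O2S2

mol C = 20.1 / 44.01 = 0.4567; mass C = 0.4567 × 12.01 = 5.485 g
mol H = 2 × (3.28 / 18.02) = 0.3640; mass H = 0.3640 × 1.008 = 0.3670 g
mol S = 11.7 / 64.07 = 0.1826; mass S = 5.856 g
mass O = 14.6 − (11.71) = 2.892 g → mol O = 0.1807
Divide by the smallest (0.1807 mol O): C 2.527, H 2.014, O 1.000, S 1.010
Scaling by 2: C 5.05, H 4.03, O 2.00, S 2.02 → C5H4O2S2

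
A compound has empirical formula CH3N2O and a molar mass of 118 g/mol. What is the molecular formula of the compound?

Empirical-formula mass = 59.05 g/mol
n = 118 / 59.05 = 2.00 ≈ 2
Molecular formula = (CH3N2O)2 = C2H6N4O2

C2H6N4O2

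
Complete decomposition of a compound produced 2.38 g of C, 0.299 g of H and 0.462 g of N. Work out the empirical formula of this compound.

C: 2.38 g ÷ 12.01 g/mol = 0.1982 mol
H: 0.299 g ÷ 1.008 g/mol = 0.2966 mol
N: 0.462 g ÷ 14.01 g/mol = 0.03298 mol
Ratios (÷ 0.03298): C 6.009, H 8.995, N 1.000
Ratio ≈ 6:9:1, so the empirical formula is C6H9N

C6H9N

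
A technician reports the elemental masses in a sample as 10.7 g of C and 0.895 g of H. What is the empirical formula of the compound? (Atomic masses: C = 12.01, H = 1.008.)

CH

n(C) = 10.7/12.01 = 0.8909, n(H) = 0.895/1.008 = 0.8879
Ratios (÷ 0.8879): C 1.003, H 1.000
→ CH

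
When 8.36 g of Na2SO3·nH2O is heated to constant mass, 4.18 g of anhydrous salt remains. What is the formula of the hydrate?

Na2SO3·7H2O

Mass of water lost = 8.36 − 4.18 = 4.18 g → 4.18 / 18.02 = 0.232 mol H2O
Molar mass of Na2SO3 = 126.05 g/mol → mol Na2SO3 = 4.18 / 126.05 = 0.03316
n = 0.232 / 0.03316 = 7.00 ≈ 7 → Na2SO3·7H2O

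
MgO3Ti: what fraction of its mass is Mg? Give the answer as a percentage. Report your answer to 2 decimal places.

20.23%

Molar mass = 1(24.31) + 3(16.00) + 1(47.87) = 120.180 g/mol
Mass of Mg per mole = 1 × 24.31 = 24.310 g
% Mg = 24.310 / 120.180 × 100 = 20.23%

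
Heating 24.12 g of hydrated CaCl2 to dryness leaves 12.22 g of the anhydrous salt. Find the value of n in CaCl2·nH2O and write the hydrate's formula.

Mass of water lost = 24.12 − 12.22 = 11.9 g → 11.9 / 18.02 = 0.6604 mol H2O
Molar mass of CaCl2 = 110.98 g/mol → mol CaCl2 = 12.22 / 110.98 = 0.1101
n = 0.6604 / 0.1101 = 6.00 ≈ 6 → CaCl2·6H2O

CaCl2·6H2O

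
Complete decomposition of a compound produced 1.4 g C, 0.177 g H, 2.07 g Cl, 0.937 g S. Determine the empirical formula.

C4H6Cl2S

C: 1.4 g ÷ 12.01 g/mol = 0.1166 mol
H: 0.177 g ÷ 1.008 g/mol = 0.1756 mol
Cl: 2.07 g ÷ 35.45 g/mol = 0.05839 mol
S: 0.937 g ÷ 32.07 g/mol = 0.02922 mol
Ratios (÷ 0.02922): C 3.990, H 6.010, Cl 1.999, S 1.000
→ C4H6Cl2S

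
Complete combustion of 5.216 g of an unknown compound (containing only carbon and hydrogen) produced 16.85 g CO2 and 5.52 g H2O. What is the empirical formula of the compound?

mol C = 16.85 / 44.01 = 0.3829; mass C = 0.3829 × 12.01 = 4.598 g
mol H = 2 × (5.52 / 18.02) = 0.6127; mass H = 0.6127 × 1.008 = 0.6176 g
Ratios (÷ 0.3829): C 1.000, H 1.600
Multiply by 5: C 5.00, H 8.00 → C5H8

C5H8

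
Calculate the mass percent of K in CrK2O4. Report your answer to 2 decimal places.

Molar mass = 1(52.00) + 2(39.10) + 4(16.00) = 194.200 g/mol
Mass of K per mole = 2 × 39.10 = 78.200 g
% K = 78.200 / 194.200 × 100 = 40.27%

40.27%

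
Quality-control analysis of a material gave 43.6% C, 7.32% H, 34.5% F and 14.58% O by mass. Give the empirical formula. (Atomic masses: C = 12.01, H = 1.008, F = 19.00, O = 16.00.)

C4H8F2O

Assume 100 g: 43.6 g C, 7.32 g H, 34.5 g F, 14.58 g O.
C: 43.6 g ÷ 12.01 g/mol = 3.63 mol
H: 7.32 g ÷ 1.008 g/mol = 7.262 mol
F: 34.5 g ÷ 19.00 g/mol = 1.816 mol
O: 14.58 g ÷ 16.00 g/mol = 0.9113 mol
Smallest is O at 0.9113 mol; normalising gives C 3.984, H 7.969, F 1.993, O 1.000
≈ 4:8:2:1 → C4H8F2O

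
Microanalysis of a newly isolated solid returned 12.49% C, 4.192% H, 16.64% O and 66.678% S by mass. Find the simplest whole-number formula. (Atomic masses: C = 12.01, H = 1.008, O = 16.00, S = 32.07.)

CH4OS2

Assume 100 g: 12.49 g C, 4.192 g H, 16.64 g O, 66.678 g S.
C: 12.49 g ÷ 12.01 g/mol = 1.04 mol
H: 4.192 g ÷ 1.008 g/mol = 4.159 mol
O: 16.64 g ÷ 16.00 g/mol = 1.04 mol
S: 66.678 g ÷ 32.07 g/mol = 2.079 mol
Ratios (÷ 1.04): C 1.000, H 3.999, O 1.000, S 1.999
Ratio ≈ 1:4:1:2, so the empirical formula is CH4OS2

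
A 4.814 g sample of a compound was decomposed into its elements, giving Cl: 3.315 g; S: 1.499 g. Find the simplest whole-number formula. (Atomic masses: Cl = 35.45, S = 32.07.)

Moles — Cl: 3.315 / 35.45 = 0.09351 mol; S: 1.499 / 32.07 = 0.04674 mol
Ratios (÷ 0.04674): Cl 2.001, S 1.000
≈ 2:1 → Cl2S

Cl2S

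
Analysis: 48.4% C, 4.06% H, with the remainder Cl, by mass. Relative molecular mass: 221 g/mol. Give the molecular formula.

C9H9Cl3

Assume 100 g: 48.4 g C, 4.06 g H, 47.54 g Cl.
Moles — C: 48.4 / 12.01 = 4.03 mol; H: 4.06 / 1.008 = 4.028 mol; Cl: 47.54 / 35.45 = 1.341 mol
Ratios (÷ 1.341): C 3.005, H 3.003, Cl 1.000
→ C3H3Cl
Empirical-formula mass = 74.50 g/mol
n = 221 / 74.50 = 2.97 ≈ 3
Molecular formula = (C3H3Cl)×3 = C9H9Cl3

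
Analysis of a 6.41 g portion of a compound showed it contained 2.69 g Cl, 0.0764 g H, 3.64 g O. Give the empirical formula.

ClHO3

Cl: 2.69 g ÷ 35.45 g/mol = 0.07588 mol
H: 0.0764 g ÷ 1.008 g/mol = 0.07579 mol
O: 3.64 g ÷ 16.00 g/mol = 0.2275 mol
Divide by the smallest (0.07579 mol H): Cl 1.001, H 1.000, O 3.002
≈ 1:1:3 → ClHO3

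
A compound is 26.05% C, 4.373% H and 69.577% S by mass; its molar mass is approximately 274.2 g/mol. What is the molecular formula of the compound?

C6H12S6

Assume 100 g: 26.05 g C, 4.373 g H, 69.577 g S.
C: 26.05 g ÷ 12.01 g/mol = 2.169 mol
H: 4.373 g ÷ 1.008 g/mol = 4.338 mol
S: 69.577 g ÷ 32.07 g/mol = 2.17 mol
Divide by the smallest (2.169 mol C): C 1.000, H 2.000, S 1.000
→ CH2S
Empirical-formula mass = 46.10 g/mol
n = 274.2 / 46.10 = 5.95 ≈ 6
Molecular formula = (CH2S)×6 = C6H12S6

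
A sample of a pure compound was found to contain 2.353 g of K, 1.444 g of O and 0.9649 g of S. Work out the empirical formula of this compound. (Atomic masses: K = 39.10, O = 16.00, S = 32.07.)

K2O3S

n(K) = 2.353/39.10 = 0.06018, n(O) = 1.444/16.00 = 0.09025, n(S) = 0.9649/32.07 = 0.03009
Divide by the smallest (0.03009 mol S): K 2.000, O 3.000, S 1.000
Ratio ≈ 2:3:1, so the empirical formula is K2O3S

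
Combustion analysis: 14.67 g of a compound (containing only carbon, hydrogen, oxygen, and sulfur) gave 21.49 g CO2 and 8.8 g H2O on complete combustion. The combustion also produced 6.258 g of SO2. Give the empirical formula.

C5H10O3S

mol C = 21.49 / 44.01 = 0.4883; mass C = 0.4883 × 12.01 = 5.864 g
mol H = 2 × (8.8 / 18.02) = 0.9767; mass H = 0.9767 × 1.008 = 0.9845 g
mol S = 6.258 / 64.07 = 0.09767; mass S = 3.132 g
mass O = 14.67 − (9.981) = 4.689 g → mol O = 0.2930
Ratios (÷ 0.09767): C 4.999, H 9.999, O 3.000, S 1.000
Ratio ≈ 5:10:3:1, so the empirical formula is C5H10O3S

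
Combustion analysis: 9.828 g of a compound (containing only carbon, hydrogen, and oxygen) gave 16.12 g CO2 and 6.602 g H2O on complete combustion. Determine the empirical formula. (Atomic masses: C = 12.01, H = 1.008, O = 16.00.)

mol C = 16.12 / 44.01 = 0.3663; mass C = 0.3663 × 12.01 = 4.399 g
mol H = 2 × (6.602 / 18.02) = 0.7327; mass H = 0.7327 × 1.008 = 0.7386 g
mass O = 9.828 − (5.138) = 4.690 g → mol O = 0.2931
Smallest is O at 0.2931 mol; normalising gives C 1.249, H 2.500, O 1.000
×4: C 5.00, H 10.00, O 4.00 → C5H10O4

C5H10O4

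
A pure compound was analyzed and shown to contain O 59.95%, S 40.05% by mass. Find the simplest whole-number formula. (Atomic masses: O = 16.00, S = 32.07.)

O3S

Assume 100 g: 59.95 g O, 40.05 g S.
Moles — O: 59.95 / 16.00 = 3.747 mol; S: 40.05 / 32.07 = 1.249 mol
Ratios (÷ 1.249): O 3.000, S 1.000
→ O3S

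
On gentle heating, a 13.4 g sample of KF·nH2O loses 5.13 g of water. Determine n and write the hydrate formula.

KF·2H2O

Mass of anhydrous KF = 13.4 − 5.13 = 8.27 g
mol H2O = 5.13 / 18.02 = 0.2847
Molar mass of KF = 58.10 g/mol → mol KF = 8.27 / 58.10 = 0.1423
n = 0.2847 / 0.1423 = 2.00 ≈ 2 → KF·2H2O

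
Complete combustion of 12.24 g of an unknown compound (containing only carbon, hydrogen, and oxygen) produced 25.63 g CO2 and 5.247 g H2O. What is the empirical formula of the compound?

mol C = 25.63 / 44.01 = 0.5824; mass C = 0.5824 × 12.01 = 6.994 g
mol H = 2 × (5.247 / 18.02) = 0.5824; mass H = 0.5824 × 1.008 = 0.5870 g
mass O = 12.24 − (7.581) = 4.659 g → mol O = 0.2912
Divide by the smallest (0.2912 mol O): C 2.000, H 2.000, O 1.000
→ C2H2O

C2H2O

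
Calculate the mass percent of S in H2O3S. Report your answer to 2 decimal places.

39.07%

Molar mass = 2(1.008) + 3(16.00) + 1(32.07) = 82.086 g/mol
Mass of S per mole = 1 × 32.07 = 32.070 g
% S = 32.070 / 82.086 × 100 = 39.07%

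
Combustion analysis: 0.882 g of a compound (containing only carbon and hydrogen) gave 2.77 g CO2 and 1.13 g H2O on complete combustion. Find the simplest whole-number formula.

CH2

mol C = 2.77 / 44.01 = 0.06294; mass C = 0.06294 × 12.01 = 0.7559 g
mol H = 2 × (1.13 / 18.02) = 0.1254; mass H = 0.1254 × 1.008 = 0.1264 g
Ratios (÷ 0.06294): C 1.000, H 1.993
Ratio ≈ 1:2, so the empirical formula is CH2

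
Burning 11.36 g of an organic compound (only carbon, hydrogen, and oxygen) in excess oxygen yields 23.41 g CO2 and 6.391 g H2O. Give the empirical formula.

mol C = 23.41 / 44.01 = 0.5319; mass C = 0.5319 × 12.01 = 6.388 g
mol H = 2 × (6.391 / 18.02) = 0.7093; mass H = 0.7093 × 1.008 = 0.7150 g
mass O = 11.36 − (7.103) = 4.257 g → mol O = 0.2660
Smallest is O at 0.266 mol; normalising gives C 1.999, H 2.666, O 1.000
Scaling by 3: C 6.00, H 8.00, O 3.00 → C6H8O3

C6H8O3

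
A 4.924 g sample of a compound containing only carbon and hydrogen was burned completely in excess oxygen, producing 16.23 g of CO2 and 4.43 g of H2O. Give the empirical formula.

C3H4

mol C = 16.23 / 44.01 = 0.3688; mass C = 0.3688 × 12.01 = 4.429 g
mol H = 2 × (4.43 / 18.02) = 0.4917; mass H = 0.4917 × 1.008 = 0.4956 g
Smallest is C at 0.3688 mol; normalising gives C 1.000, H 1.333
Multiply by 3: C 3.00, H 4.00 → C3H4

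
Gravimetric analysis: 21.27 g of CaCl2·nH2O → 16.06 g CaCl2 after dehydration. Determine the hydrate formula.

Mass of water lost = 21.27 − 16.06 = 5.21 g → 5.21 / 18.02 = 0.2891 mol H2O
Molar mass of CaCl2 = 110.98 g/mol → mol CaCl2 = 16.06 / 110.98 = 0.1447
n = 0.2891 / 0.1447 = 2.00 ≈ 2 → CaCl2·2H2O

CaCl2·2H2O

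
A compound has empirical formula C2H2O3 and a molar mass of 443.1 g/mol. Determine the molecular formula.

C12H12O18

Empirical-formula mass = 74.04 g/mol
n = 443.1 / 74.04 = 5.98 ≈ 6
Molecular formula = (C2H2O3)6 = C12H12O18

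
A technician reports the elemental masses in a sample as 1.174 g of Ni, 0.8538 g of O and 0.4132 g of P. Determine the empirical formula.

Moles — Ni: 1.174 / 58.69 = 0.02 mol; O: 0.8538 / 16.00 = 0.05336 mol; P: 0.4132 / 30.97 = 0.01334 mol
Divide by the smallest (0.01334 mol P): Ni 1.499, O 4.000, P 1.000
×2: Ni 3.00, O 8.00, P 2.00 → Ni3O8P2

Ni3O8P2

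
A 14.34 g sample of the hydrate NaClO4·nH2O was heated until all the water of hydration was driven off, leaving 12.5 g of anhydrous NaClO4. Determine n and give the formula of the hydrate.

NaClO4·H2O

Mass of water lost = 14.34 − 12.5 = 1.84 g → 1.84 / 18.02 = 0.1021 mol H2O
Molar mass of NaClO4 = 122.44 g/mol → mol NaClO4 = 12.5 / 122.44 = 0.1021
n = 0.1021 / 0.1021 = 1.00 ≈ 1 → NaClO4·H2O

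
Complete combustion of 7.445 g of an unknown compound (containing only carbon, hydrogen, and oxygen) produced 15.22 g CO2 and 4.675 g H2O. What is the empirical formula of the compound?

mol C = 15.22 / 44.01 = 0.3458; mass C = 0.3458 × 12.01 = 4.153 g
mol H = 2 × (4.675 / 18.02) = 0.5189; mass H = 0.5189 × 1.008 = 0.5230 g
mass O = 7.445 − (4.676) = 2.769 g → mol O = 0.1730
Smallest is O at 0.173 mol; normalising gives C 1.999, H 2.999, O 1.000
≈ 2:3:1 → C2H3O

C2H3O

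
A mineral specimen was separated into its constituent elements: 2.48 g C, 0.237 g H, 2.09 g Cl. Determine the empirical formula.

Moles — C: 2.48 / 12.01 = 0.2065 mol; H: 0.237 / 1.008 = 0.2351 mol; Cl: 2.09 / 35.45 = 0.05896 mol
Divide by the smallest (0.05896 mol Cl): C 3.503, H 3.988, Cl 1.000
Multiply by 2: C 7.01, H 7.98, Cl 2.00 → C7H8Cl2

C7H8Cl2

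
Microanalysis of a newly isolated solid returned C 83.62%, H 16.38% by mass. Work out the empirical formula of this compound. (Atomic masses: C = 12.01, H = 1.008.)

Assume 100 g: 83.62 g C, 16.38 g H.
Moles — C: 83.62 / 12.01 = 6.963 mol; H: 16.38 / 1.008 = 16.25 mol
Ratios (÷ 6.963): C 1.000, H 2.334
×3: C 3.00, H 7.00 → C3H7

C3H7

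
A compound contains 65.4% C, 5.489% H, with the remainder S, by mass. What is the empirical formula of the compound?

C6H6S

Assume 100 g: 65.4 g C, 5.489 g H, 29.111 g S.
n(C) = 65.4/12.01 = 5.445, n(H) = 5.489/1.008 = 5.445, n(S) = 29.111/32.07 = 0.9077
Smallest is S at 0.9077 mol; normalising gives C 5.999, H 5.999, S 1.000
≈ 6:6:1 → C6H6S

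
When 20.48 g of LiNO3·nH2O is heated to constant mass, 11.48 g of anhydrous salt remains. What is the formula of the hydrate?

Mass of water lost = 20.48 − 11.48 = 9 g → 9 / 18.02 = 0.4994 mol H2O
Molar mass of LiNO3 = 68.95 g/mol → mol LiNO3 = 11.48 / 68.95 = 0.1665
n = 0.4994 / 0.1665 = 3.00 ≈ 3 → LiNO3·3H2O

LiNO3·3H2O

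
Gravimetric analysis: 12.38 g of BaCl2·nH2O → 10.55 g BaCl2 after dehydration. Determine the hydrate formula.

Mass of water lost = 12.38 − 10.55 = 1.83 g → 1.83 / 18.02 = 0.1016 mol H2O
Molar mass of BaCl2 = 208.23 g/mol → mol BaCl2 = 10.55 / 208.23 = 0.05067
n = 0.1016 / 0.05067 = 2.00 ≈ 2 → BaCl2·2H2O

BaCl2·2H2O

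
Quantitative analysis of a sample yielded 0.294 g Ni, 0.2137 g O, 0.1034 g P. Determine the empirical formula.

Ni3O8P2

Ni: 0.294 g ÷ 58.69 g/mol = 0.005009 mol
O: 0.2137 g ÷ 16.00 g/mol = 0.01336 mol
P: 0.1034 g ÷ 30.97 g/mol = 0.003339 mol
Ratios (÷ 0.003339): Ni 1.500, O 4.000, P 1.000
Multiply by 2: Ni 3.00, O 8.00, P 2.00 → Ni3O8P2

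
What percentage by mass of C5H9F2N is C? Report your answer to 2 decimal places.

49.57%

Molar mass = 5(12.01) + 9(1.008) + 2(19.00) + 1(14.01) = 121.132 g/mol
Mass of C per mole = 5 × 12.01 = 60.050 g
% C = 60.050 / 121.132 × 100 = 49.57%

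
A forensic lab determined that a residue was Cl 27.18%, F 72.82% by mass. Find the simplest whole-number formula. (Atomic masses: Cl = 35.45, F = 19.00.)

ClF5

Assume 100 g: 27.18 g Cl, 72.82 g F.
n(Cl) = 27.18/35.45 = 0.7667, n(F) = 72.82/19.00 = 3.833
Ratios (÷ 0.7667): Cl 1.000, F 4.999
≈ 1:5 → ClF5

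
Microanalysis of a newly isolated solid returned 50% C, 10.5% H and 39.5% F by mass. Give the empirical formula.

Assume 100 g: 50 g C, 10.5 g H, 39.5 g F.
Moles — C: 50 / 12.01 = 4.163 mol; H: 10.5 / 1.008 = 10.42 mol; F: 39.5 / 19.00 = 2.079 mol
Divide by the smallest (2.079 mol F): C 2.003, H 5.011, F 1.000
≈ 2:5:1 → C2H5F

C2H5F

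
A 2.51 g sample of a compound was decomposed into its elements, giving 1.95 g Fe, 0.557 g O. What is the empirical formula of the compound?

FeO

Moles — Fe: 1.95 / 55.85 = 0.03491 mol; O: 0.557 / 16.00 = 0.03481 mol
Ratios (÷ 0.03481): Fe 1.003, O 1.000
Ratio ≈ 1:1, so the empirical formula is FeO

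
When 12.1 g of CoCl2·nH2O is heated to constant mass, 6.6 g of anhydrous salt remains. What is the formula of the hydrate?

CoCl2·6H2O

Mass of water lost = 12.1 − 6.6 = 5.5 g → 5.5 / 18.02 = 0.3052 mol H2O
Molar mass of CoCl2 = 129.83 g/mol → mol CoCl2 = 6.6 / 129.83 = 0.05084
n = 0.3052 / 0.05084 = 6.00 ≈ 6 → CoCl2·6H2O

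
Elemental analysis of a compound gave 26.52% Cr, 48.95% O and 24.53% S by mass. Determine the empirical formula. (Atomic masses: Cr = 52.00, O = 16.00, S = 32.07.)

Cr2O12S3

Assume 100 g: 26.52 g Cr, 48.95 g O, 24.53 g S.
n(Cr) = 26.52/52.00 = 0.51, n(O) = 48.95/16.00 = 3.059, n(S) = 24.53/32.07 = 0.7649
Divide by the smallest (0.51 mol Cr): Cr 1.000, O 5.999, S 1.500
Scaling by 2: Cr 2.00, O 12.00, S 3.00 → Cr2O12S3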